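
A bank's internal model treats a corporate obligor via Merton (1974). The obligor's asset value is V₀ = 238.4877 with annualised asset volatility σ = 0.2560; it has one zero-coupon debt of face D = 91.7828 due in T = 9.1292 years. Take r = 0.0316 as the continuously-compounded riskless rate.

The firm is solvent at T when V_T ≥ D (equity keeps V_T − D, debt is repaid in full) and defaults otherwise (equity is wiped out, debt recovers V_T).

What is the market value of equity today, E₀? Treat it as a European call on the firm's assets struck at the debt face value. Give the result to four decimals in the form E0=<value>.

E0=171.8465

d₁ = [ln(V₀/D) + (r + σ²/2)T] / (σ√T)
   = [ln(238.4877/91.7828) + (0.0316 + 0.5·0.2560²)·9.1292] / (0.2560·√9.1292)
   = [0.954893 + 0.587628] / 0.773493 = 1.994228
d₂ = d₁ − σ√T = 1.994228 − 0.773493 = 1.220735
N(d₁) = 0.976936,  N(d₂) = 0.888907,  e^(−rT) = 0.749400
E₀ = V₀·N(d₁) − D·e^(−rT)·N(d₂)
   = 238.4877·0.976936 − 91.7828·0.749400·0.888907 = 171.846525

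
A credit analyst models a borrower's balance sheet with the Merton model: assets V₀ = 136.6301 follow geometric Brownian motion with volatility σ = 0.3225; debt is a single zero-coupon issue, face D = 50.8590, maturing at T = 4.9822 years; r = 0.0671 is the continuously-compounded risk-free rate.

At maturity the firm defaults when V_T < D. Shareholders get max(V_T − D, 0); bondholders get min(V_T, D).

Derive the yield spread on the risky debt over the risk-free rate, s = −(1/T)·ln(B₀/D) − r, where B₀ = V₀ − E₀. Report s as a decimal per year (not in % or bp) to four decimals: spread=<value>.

d₁ = [ln(V₀/D) + (r + σ²/2)T] / (σ√T)
   = [ln(136.6301/50.8590) + (0.0671 + 0.5·0.3225²)·4.9822] / (0.3225·√4.9822)
   = [0.988220 + 0.593396] / 0.719847 = 2.197155
d₂ = d₁ − σ√T = 2.197155 − 0.719847 = 1.477308
N(d₁) = 0.985995,  N(d₂) = 0.930203,  e^(−rT) = 0.715835
E₀ = V₀·N(d₁) − D·e^(−rT)·N(d₂)
   = 136.6301·0.985995 − 50.8590·0.715835·0.930203 = 100.851046
B₀ = V₀ − E₀ = 136.6301 − 100.851046 = 35.779054
spread = −(1/T)·ln(B₀/D) − r = −(1/4.9822)·ln(35.779054/50.8590) − 0.0671 = 0.00349019

spread=0.0035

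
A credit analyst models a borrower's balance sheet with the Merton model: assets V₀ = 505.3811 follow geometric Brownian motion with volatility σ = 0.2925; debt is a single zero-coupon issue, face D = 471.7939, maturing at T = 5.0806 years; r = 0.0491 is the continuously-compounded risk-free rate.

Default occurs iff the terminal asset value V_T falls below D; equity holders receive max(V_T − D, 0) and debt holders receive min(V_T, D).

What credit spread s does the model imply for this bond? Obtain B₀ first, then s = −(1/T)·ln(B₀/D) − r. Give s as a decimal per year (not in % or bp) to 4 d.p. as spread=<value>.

spread=0.0326

d₁ = [ln(V₀/D) + (r + σ²/2)T] / (σ√T)
   = [ln(505.3811/471.7939) + (0.0491 + 0.5·0.2925²)·5.0806] / (0.2925·√5.0806)
   = [0.068771 + 0.466796] / 0.659300 = 0.812325
d₂ = d₁ − σ√T = 0.812325 − 0.659300 = 0.153025
N(d₁) = 0.791698,  N(d₂) = 0.560811,  e^(−rT) = 0.779223
E₀ = V₀·N(d₁) − D·e^(−rT)·N(d₂)
   = 505.3811·0.791698 − 471.7939·0.779223·0.560811 = 193.936527
B₀ = V₀ − E₀ = 505.3811 − 193.936527 = 311.444573
spread = −(1/T)·ln(B₀/D) − r = −(1/5.0806)·ln(311.444573/471.7939) − 0.0491 = 0.03264642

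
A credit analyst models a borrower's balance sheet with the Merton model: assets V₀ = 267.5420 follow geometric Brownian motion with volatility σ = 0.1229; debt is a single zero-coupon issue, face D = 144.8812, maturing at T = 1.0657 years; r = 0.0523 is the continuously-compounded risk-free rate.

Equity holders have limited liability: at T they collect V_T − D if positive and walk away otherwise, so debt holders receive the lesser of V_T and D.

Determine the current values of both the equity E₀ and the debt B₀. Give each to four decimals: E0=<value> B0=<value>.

d₁ = [ln(V₀/D) + (r + σ²/2)T] / (σ√T)
   = [ln(267.5420/144.8812) + (0.0523 + 0.5·0.1229²)·1.0657] / (0.1229·√1.0657)
   = [0.613362 + 0.063784] / 0.126873 = 5.337201
d₂ = d₁ − σ√T = 5.337201 − 0.126873 = 5.210328
N(d₁) = 1.000000,  N(d₂) = 1.000000,  e^(−rT) = 0.945789
E₀ = V₀·N(d₁) − D·e^(−rT)·N(d₂)
   = 267.5420·1.000000 − 144.8812·0.945789·1.000000 = 130.515000
B₀ = V₀ − E₀ = 267.5420 − 130.515000 = 137.027000

E0=130.5150 B0=137.0270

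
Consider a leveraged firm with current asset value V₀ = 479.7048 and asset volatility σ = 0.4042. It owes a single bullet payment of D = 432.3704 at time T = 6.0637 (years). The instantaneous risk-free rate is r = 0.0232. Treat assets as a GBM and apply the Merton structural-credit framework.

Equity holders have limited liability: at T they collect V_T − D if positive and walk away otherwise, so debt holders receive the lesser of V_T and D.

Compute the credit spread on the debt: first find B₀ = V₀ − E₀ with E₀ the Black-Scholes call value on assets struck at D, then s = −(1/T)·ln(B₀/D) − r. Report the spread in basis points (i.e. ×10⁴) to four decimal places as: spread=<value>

spread=605.9495

d₁ = [ln(V₀/D) + (r + σ²/2)T] / (σ√T)
   = [ln(479.7048/432.3704) + (0.0232 + 0.5·0.4042²)·6.0637] / (0.4042·√6.0637)
   = [0.103888 + 0.636014] / 0.995326 = 0.743377
d₂ = d₁ − σ√T = 0.743377 − 0.995326 = -0.251948
N(d₁) = 0.771373,  N(d₂) = 0.400541,  e^(−rT) = 0.868769
E₀ = V₀·N(d₁) − D·e^(−rT)·N(d₂)
   = 479.7048·0.771373 − 432.3704·0.868769·0.400541 = 219.576440
B₀ = V₀ − E₀ = 479.7048 − 219.576440 = 260.128360
spread = −(1/T)·ln(B₀/D) − r = −(1/6.0637)·ln(260.128360/432.3704) − 0.0232 = 0.06059495
in basis points: 0.06059495 × 10⁴ = 605.9495 bp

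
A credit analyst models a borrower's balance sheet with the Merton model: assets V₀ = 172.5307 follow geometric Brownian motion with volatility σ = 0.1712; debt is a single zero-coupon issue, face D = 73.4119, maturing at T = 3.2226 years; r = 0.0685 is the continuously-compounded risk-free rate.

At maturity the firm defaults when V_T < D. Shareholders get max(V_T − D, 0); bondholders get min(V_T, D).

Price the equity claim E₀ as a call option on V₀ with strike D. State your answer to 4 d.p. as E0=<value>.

E0=113.6621

d₁ = [ln(V₀/D) + (r + σ²/2)T] / (σ√T)
   = [ln(172.5307/73.4119) + (0.0685 + 0.5·0.1712²)·3.2226] / (0.1712·√3.2226)
   = [0.854489 + 0.267974] / 0.307331 = 3.652290
d₂ = d₁ − σ√T = 3.652290 − 0.307331 = 3.344959
N(d₁) = 0.999870,  N(d₂) = 0.999589,  e^(−rT) = 0.801919
E₀ = V₀·N(d₁) − D·e^(−rT)·N(d₂)
   = 172.5307·0.999870 − 73.4119·0.801919·0.999589 = 113.662130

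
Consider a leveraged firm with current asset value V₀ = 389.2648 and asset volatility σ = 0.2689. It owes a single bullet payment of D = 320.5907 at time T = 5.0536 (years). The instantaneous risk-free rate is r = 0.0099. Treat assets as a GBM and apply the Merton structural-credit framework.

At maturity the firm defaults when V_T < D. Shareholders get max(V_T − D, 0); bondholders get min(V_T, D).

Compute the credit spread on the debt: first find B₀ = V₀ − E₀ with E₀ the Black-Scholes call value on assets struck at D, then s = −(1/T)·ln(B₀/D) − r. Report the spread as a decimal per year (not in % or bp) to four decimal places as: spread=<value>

d₁ = [ln(V₀/D) + (r + σ²/2)T] / (σ√T)
   = [ln(389.2648/320.5907) + (0.0099 + 0.5·0.2689²)·5.0536] / (0.2689·√5.0536)
   = [0.194095 + 0.232736] / 0.604493 = 0.706098
d₂ = d₁ − σ√T = 0.706098 − 0.604493 = 0.101605
N(d₁) = 0.759936,  N(d₂) = 0.540465,  e^(−rT) = 0.951200
E₀ = V₀·N(d₁) − D·e^(−rT)·N(d₂)
   = 389.2648·0.759936 − 320.5907·0.951200·0.540465 = 131.003897
B₀ = V₀ − E₀ = 389.2648 − 131.003897 = 258.260903
spread = −(1/T)·ln(B₀/D) − r = −(1/5.0536)·ln(258.260903/320.5907) − 0.0099 = 0.03288038

spread=0.0329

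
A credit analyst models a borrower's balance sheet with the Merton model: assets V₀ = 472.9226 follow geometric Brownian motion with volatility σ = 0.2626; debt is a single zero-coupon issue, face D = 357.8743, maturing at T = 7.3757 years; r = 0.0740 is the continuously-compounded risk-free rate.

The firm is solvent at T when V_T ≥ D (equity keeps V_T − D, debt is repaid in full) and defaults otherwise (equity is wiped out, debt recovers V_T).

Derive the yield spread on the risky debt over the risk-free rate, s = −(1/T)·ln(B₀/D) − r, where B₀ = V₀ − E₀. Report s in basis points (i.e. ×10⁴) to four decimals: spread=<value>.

spread=88.7046

d₁ = [ln(V₀/D) + (r + σ²/2)T] / (σ√T)
   = [ln(472.9226/357.8743) + (0.0740 + 0.5·0.2626²)·7.3757] / (0.2626·√7.3757)
   = [0.278750 + 0.800111] / 0.713175 = 1.512757
d₂ = d₁ − σ√T = 1.512757 − 0.713175 = 0.799582
N(d₁) = 0.934829,  N(d₂) = 0.788023,  e^(−rT) = 0.579377
E₀ = V₀·N(d₁) − D·e^(−rT)·N(d₂)
   = 472.9226·0.934829 − 357.8743·0.579377·0.788023 = 278.709861
B₀ = V₀ − E₀ = 472.9226 − 278.709861 = 194.212739
spread = −(1/T)·ln(B₀/D) − r = −(1/7.3757)·ln(194.212739/357.8743) − 0.0740 = 0.00887046
in basis points: 0.00887046 × 10⁴ = 88.7046 bp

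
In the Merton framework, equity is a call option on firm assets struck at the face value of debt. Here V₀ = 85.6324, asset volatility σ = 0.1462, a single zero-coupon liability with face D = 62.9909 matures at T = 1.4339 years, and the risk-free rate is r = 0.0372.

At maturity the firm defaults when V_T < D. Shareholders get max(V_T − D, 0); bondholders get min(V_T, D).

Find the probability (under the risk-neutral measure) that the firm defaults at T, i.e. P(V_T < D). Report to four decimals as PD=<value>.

d₁ = [ln(V₀/D) + (r + σ²/2)T] / (σ√T)
   = [ln(85.6324/62.9909) + (0.0372 + 0.5·0.1462²)·1.4339] / (0.1462·√1.4339)
   = [0.307073 + 0.068665] / 0.175068 = 2.146245
d₂ = d₁ − σ√T = 2.146245 − 0.175068 = 1.971177
risk-neutral PD = N(−d₂) = N(-1.971177) = 0.024352

PD=0.0244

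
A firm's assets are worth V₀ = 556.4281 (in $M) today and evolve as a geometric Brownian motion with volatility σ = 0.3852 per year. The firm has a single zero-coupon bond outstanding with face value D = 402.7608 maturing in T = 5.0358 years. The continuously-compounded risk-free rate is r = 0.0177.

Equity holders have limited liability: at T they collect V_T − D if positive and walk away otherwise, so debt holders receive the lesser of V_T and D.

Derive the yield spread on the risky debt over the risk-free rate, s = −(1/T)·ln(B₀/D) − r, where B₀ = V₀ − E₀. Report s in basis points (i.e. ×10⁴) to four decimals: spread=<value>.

d₁ = [ln(V₀/D) + (r + σ²/2)T] / (σ√T)
   = [ln(556.4281/402.7608) + (0.0177 + 0.5·0.3852²)·5.0358] / (0.3852·√5.0358)
   = [0.323195 + 0.462737] / 0.864411 = 0.909211
d₂ = d₁ − σ√T = 0.909211 − 0.864411 = 0.044799
N(d₁) = 0.818381,  N(d₂) = 0.517866,  e^(−rT) = 0.914723
E₀ = V₀·N(d₁) − D·e^(−rT)·N(d₂)
   = 556.4281·0.818381 − 402.7608·0.914723·0.517866 = 264.580365
B₀ = V₀ − E₀ = 556.4281 − 264.580365 = 291.847735
spread = −(1/T)·ln(B₀/D) − r = −(1/5.0358)·ln(291.847735/402.7608) − 0.0177 = 0.04626414
in basis points: 0.04626414 × 10⁴ = 462.6414 bp

spread=462.6414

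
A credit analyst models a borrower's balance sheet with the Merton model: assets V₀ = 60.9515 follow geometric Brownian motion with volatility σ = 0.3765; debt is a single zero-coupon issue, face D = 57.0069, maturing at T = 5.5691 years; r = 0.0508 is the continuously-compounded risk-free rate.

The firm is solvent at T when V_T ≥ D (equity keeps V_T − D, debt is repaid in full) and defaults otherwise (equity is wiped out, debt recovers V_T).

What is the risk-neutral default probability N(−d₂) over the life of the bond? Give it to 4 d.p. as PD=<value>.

PD=0.5202

d₁ = [ln(V₀/D) + (r + σ²/2)T] / (σ√T)
   = [ln(60.9515/57.0069) + (0.0508 + 0.5·0.3765²)·5.5691] / (0.3765·√5.5691)
   = [0.066906 + 0.677627] / 0.888500 = 0.837966
d₂ = d₁ − σ√T = 0.837966 − 0.888500 = -0.050534
risk-neutral PD = N(−d₂) = N(0.050534) = 0.520152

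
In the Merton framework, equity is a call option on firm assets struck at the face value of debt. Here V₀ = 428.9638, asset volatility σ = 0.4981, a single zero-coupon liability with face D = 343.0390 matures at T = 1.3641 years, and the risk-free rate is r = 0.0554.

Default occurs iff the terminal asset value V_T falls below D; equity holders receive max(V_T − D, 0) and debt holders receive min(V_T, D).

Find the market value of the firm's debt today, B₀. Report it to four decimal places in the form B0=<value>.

d₁ = [ln(V₀/D) + (r + σ²/2)T] / (σ√T)
   = [ln(428.9638/343.0390) + (0.0554 + 0.5·0.4981²)·1.3641] / (0.4981·√1.3641)
   = [0.223528 + 0.244790] / 0.581754 = 0.805011
d₂ = d₁ − σ√T = 0.805011 − 0.581754 = 0.223257
N(d₁) = 0.789593,  N(d₂) = 0.588332,  e^(−rT) = 0.927214
E₀ = V₀·N(d₁) − D·e^(−rT)·N(d₂)
   = 428.9638·0.789593 − 343.0390·0.927214·0.588332 = 151.575877
B₀ = V₀ − E₀ = 428.9638 − 151.575877 = 277.387923

B0=277.3879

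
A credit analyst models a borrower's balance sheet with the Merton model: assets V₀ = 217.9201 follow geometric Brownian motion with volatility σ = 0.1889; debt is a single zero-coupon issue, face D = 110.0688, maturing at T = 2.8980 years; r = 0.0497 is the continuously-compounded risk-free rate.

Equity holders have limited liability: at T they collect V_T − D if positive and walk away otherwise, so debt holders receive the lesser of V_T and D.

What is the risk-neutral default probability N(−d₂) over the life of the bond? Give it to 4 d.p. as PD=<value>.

PD=0.0080

d₁ = [ln(V₀/D) + (r + σ²/2)T] / (σ√T)
   = [ln(217.9201/110.0688) + (0.0497 + 0.5·0.1889²)·2.8980] / (0.1889·√2.8980)
   = [0.683023 + 0.195736] / 0.321574 = 2.732677
d₂ = d₁ − σ√T = 2.732677 − 0.321574 = 2.411103
risk-neutral PD = N(−d₂) = N(-2.411103) = 0.007952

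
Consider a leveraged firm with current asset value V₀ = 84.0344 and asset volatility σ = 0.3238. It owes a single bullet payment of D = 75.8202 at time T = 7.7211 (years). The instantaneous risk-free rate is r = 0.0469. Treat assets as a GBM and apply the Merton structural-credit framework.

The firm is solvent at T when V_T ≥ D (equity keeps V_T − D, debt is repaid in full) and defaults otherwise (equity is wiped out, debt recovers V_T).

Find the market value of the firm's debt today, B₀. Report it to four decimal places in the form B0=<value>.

B0=41.8229

d₁ = [ln(V₀/D) + (r + σ²/2)T] / (σ√T)
   = [ln(84.0344/75.8202) + (0.0469 + 0.5·0.3238²)·7.7211] / (0.3238·√7.7211)
   = [0.102861 + 0.766885] / 0.899739 = 0.966665
d₂ = d₁ − σ√T = 0.966665 − 0.899739 = 0.066926
N(d₁) = 0.833144,  N(d₂) = 0.526680,  e^(−rT) = 0.696199
E₀ = V₀·N(d₁) − D·e^(−rT)·N(d₂)
   = 84.0344·0.833144 − 75.8202·0.696199·0.526680 = 42.211480
B₀ = V₀ − E₀ = 84.0344 − 42.211480 = 41.822920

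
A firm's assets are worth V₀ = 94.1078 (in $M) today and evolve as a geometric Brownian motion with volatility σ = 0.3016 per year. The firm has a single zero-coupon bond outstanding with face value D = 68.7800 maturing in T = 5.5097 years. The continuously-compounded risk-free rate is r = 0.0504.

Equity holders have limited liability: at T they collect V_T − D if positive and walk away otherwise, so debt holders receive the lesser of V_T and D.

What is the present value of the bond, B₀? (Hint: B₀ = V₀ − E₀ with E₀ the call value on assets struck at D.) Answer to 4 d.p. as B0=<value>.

d₁ = [ln(V₀/D) + (r + σ²/2)T] / (σ√T)
   = [ln(94.1078/68.7800) + (0.0504 + 0.5·0.3016²)·5.5097] / (0.3016·√5.5097)
   = [0.313528 + 0.528277] / 0.707938 = 1.189094
d₂ = d₁ − σ√T = 1.189094 − 0.707938 = 0.481156
N(d₁) = 0.882799,  N(d₂) = 0.684797,  e^(−rT) = 0.757532
E₀ = V₀·N(d₁) − D·e^(−rT)·N(d₂)
   = 94.1078·0.882799 − 68.7800·0.757532·0.684797 = 47.398198
B₀ = V₀ − E₀ = 94.1078 − 47.398198 = 46.709602

B0=46.7096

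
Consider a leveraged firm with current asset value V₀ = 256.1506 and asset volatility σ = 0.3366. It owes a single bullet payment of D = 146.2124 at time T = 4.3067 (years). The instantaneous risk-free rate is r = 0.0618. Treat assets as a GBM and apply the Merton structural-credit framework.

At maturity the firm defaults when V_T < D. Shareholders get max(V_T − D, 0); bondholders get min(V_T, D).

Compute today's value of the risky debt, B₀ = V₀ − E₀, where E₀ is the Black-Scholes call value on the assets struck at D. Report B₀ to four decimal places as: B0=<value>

d₁ = [ln(V₀/D) + (r + σ²/2)T] / (σ√T)
   = [ln(256.1506/146.2124) + (0.0618 + 0.5·0.3366²)·4.3067] / (0.3366·√4.3067)
   = [0.560705 + 0.510128] / 0.698532 = 1.532976
d₂ = d₁ − σ√T = 1.532976 − 0.698532 = 0.834444
N(d₁) = 0.937359,  N(d₂) = 0.797984,  e^(−rT) = 0.766321
E₀ = V₀·N(d₁) − D·e^(−rT)·N(d₂)
   = 256.1506·0.937359 − 146.2124·0.766321·0.797984 = 150.694411
B₀ = V₀ − E₀ = 256.1506 − 150.694411 = 105.456189

B0=105.4562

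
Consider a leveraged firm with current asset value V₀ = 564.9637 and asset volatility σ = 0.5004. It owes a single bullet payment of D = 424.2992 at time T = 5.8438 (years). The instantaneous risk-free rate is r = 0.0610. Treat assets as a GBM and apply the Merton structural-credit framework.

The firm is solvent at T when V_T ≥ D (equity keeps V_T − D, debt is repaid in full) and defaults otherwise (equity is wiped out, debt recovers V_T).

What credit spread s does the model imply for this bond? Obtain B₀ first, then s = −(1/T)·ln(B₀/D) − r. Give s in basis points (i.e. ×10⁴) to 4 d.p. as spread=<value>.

d₁ = [ln(V₀/D) + (r + σ²/2)T] / (σ√T)
   = [ln(564.9637/424.2992) + (0.0610 + 0.5·0.5004²)·5.8438] / (0.5004·√5.8438)
   = [0.286323 + 1.088116] / 1.209665 = 1.136215
d₂ = d₁ − σ√T = 1.136215 − 1.209665 = -0.073450
N(d₁) = 0.872067,  N(d₂) = 0.470724,  e^(−rT) = 0.700142
E₀ = V₀·N(d₁) − D·e^(−rT)·N(d₂)
   = 564.9637·0.872067 − 424.2992·0.700142·0.470724 = 352.848104
B₀ = V₀ − E₀ = 564.9637 − 352.848104 = 212.115596
spread = −(1/T)·ln(B₀/D) − r = −(1/5.8438)·ln(212.115596/424.2992) − 0.0610 = 0.05763984
in basis points: 0.05763984 × 10⁴ = 576.3984 bp

spread=576.3984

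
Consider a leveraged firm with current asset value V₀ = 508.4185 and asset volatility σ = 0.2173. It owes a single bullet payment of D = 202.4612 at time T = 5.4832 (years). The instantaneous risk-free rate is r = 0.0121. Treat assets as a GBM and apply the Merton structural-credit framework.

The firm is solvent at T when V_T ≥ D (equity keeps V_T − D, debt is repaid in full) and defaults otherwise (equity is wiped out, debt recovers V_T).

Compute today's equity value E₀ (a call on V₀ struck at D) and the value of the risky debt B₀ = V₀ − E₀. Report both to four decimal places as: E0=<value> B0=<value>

E0=320.4876 B0=187.9309

d₁ = [ln(V₀/D) + (r + σ²/2)T] / (σ√T)
   = [ln(508.4185/202.4612) + (0.0121 + 0.5·0.2173²)·5.4832] / (0.2173·√5.4832)
   = [0.920757 + 0.195803] / 0.508835 = 2.194347
d₂ = d₁ − σ√T = 2.194347 − 0.508835 = 1.685512
N(d₁) = 0.985895,  N(d₂) = 0.954055,  e^(−rT) = 0.935806
E₀ = V₀·N(d₁) − D·e^(−rT)·N(d₂)
   = 508.4185·0.985895 − 202.4612·0.935806·0.954055 = 320.487586
B₀ = V₀ − E₀ = 508.4185 − 320.487586 = 187.930914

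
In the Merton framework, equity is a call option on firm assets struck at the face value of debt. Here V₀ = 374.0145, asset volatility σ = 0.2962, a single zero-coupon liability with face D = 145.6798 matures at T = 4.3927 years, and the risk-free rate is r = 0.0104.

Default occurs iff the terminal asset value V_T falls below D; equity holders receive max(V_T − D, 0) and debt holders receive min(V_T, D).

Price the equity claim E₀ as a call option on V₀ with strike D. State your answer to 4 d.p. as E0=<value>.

d₁ = [ln(V₀/D) + (r + σ²/2)T] / (σ√T)
   = [ln(374.0145/145.6798) + (0.0104 + 0.5·0.2962²)·4.3927] / (0.2962·√4.3927)
   = [0.942884 + 0.238380] / 0.620799 = 1.902812
d₂ = d₁ − σ√T = 1.902812 − 0.620799 = 1.282013
N(d₁) = 0.971467,  N(d₂) = 0.900081,  e^(−rT) = 0.955344
E₀ = V₀·N(d₁) − D·e^(−rT)·N(d₂)
   = 374.0145·0.971467 − 145.6798·0.955344·0.900081 = 238.074788

E0=238.0748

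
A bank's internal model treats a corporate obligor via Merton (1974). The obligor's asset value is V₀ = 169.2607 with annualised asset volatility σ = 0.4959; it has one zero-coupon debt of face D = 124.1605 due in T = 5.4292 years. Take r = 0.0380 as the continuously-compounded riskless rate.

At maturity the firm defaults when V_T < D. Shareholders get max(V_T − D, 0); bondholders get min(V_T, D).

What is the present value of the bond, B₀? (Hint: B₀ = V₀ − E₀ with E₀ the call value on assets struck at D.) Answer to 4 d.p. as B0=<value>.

d₁ = [ln(V₀/D) + (r + σ²/2)T] / (σ√T)
   = [ln(169.2607/124.1605) + (0.0380 + 0.5·0.4959²)·5.4292] / (0.4959·√5.4292)
   = [0.309865 + 0.873875] / 1.155479 = 1.024459
d₂ = d₁ − σ√T = 1.024459 − 1.155479 = -0.131020
N(d₁) = 0.847191,  N(d₂) = 0.447880,  e^(−rT) = 0.813581
E₀ = V₀·N(d₁) − D·e^(−rT)·N(d₂)
   = 169.2607·0.847191 − 124.1605·0.813581·0.447880 = 98.153682
B₀ = V₀ − E₀ = 169.2607 − 98.153682 = 71.107018

B0=71.1070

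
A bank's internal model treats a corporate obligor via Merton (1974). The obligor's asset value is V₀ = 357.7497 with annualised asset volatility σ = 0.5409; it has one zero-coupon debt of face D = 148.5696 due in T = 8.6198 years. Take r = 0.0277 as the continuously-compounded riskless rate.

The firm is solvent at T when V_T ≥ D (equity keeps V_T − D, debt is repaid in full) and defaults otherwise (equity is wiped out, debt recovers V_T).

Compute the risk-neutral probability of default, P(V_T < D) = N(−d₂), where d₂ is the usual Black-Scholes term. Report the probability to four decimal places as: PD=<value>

PD=0.5360

d₁ = [ln(V₀/D) + (r + σ²/2)T] / (σ√T)
   = [ln(357.7497/148.5696) + (0.0277 + 0.5·0.5409²)·8.6198] / (0.5409·√8.6198)
   = [0.878780 + 1.499728] / 1.588055 = 1.497749
d₂ = d₁ − σ√T = 1.497749 − 1.588055 = -0.090306
risk-neutral PD = N(−d₂) = N(0.090306) = 0.535978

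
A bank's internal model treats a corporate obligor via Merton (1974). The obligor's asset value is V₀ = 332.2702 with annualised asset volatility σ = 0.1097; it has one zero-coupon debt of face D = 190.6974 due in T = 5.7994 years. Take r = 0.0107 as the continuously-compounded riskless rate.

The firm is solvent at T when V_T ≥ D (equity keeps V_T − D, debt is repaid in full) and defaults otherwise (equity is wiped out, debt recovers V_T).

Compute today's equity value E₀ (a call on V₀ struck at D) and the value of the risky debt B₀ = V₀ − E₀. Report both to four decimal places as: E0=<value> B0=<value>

E0=153.2569 B0=179.0133

d₁ = [ln(V₀/D) + (r + σ²/2)T] / (σ√T)
   = [ln(332.2702/190.6974) + (0.0107 + 0.5·0.1097²)·5.7994] / (0.1097·√5.7994)
   = [0.555261 + 0.096949] / 0.264179 = 2.468817
d₂ = d₁ − σ√T = 2.468817 − 0.264179 = 2.204638
N(d₁) = 0.993222,  N(d₂) = 0.986260,  e^(−rT) = 0.939833
E₀ = V₀·N(d₁) − D·e^(−rT)·N(d₂)
   = 332.2702·0.993222 − 190.6974·0.939833·0.986260 = 153.256932
B₀ = V₀ − E₀ = 332.2702 − 153.256932 = 179.013268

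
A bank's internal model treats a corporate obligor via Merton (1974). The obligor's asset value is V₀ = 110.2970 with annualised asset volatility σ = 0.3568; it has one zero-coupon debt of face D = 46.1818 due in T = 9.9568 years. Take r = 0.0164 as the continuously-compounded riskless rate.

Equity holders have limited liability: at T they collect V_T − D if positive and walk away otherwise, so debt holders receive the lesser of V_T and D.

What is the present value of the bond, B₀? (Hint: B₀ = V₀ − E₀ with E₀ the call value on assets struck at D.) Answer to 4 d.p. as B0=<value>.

B0=32.6987

d₁ = [ln(V₀/D) + (r + σ²/2)T] / (σ√T)
   = [ln(110.2970/46.1818) + (0.0164 + 0.5·0.3568²)·9.9568] / (0.3568·√9.9568)
   = [0.870591 + 0.797073] / 1.125861 = 1.481234
d₂ = d₁ − σ√T = 1.481234 − 1.125861 = 0.355373
N(d₁) = 0.930728,  N(d₂) = 0.638845,  e^(−rT) = 0.849344
E₀ = V₀·N(d₁) − D·e^(−rT)·N(d₂)
   = 110.2970·0.930728 − 46.1818·0.849344·0.638845 = 77.598303
B₀ = V₀ − E₀ = 110.2970 − 77.598303 = 32.698697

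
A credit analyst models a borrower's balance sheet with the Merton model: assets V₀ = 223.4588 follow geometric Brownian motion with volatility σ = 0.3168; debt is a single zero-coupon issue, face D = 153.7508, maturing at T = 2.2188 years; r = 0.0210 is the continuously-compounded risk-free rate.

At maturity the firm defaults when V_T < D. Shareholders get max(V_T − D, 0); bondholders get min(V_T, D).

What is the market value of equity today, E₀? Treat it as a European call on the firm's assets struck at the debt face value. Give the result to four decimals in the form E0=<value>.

d₁ = [ln(V₀/D) + (r + σ²/2)T] / (σ√T)
   = [ln(223.4588/153.7508) + (0.0210 + 0.5·0.3168²)·2.2188] / (0.3168·√2.2188)
   = [0.373894 + 0.157937] / 0.471894 = 1.127013
d₂ = d₁ − σ√T = 1.127013 − 0.471894 = 0.655120
N(d₁) = 0.870132,  N(d₂) = 0.743805,  e^(−rT) = 0.954474
E₀ = V₀·N(d₁) − D·e^(−rT)·N(d₂)
   = 223.4588·0.870132 − 153.7508·0.954474·0.743805 = 85.284375

E0=85.2844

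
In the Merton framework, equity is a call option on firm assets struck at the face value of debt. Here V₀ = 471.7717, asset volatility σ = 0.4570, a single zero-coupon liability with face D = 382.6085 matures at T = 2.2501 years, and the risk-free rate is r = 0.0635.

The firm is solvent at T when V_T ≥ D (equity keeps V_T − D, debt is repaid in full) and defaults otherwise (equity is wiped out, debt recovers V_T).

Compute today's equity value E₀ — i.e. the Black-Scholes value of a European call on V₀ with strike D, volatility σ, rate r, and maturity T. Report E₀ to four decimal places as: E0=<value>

d₁ = [ln(V₀/D) + (r + σ²/2)T] / (σ√T)
   = [ln(471.7717/382.6085) + (0.0635 + 0.5·0.4570²)·2.2501] / (0.4570·√2.2501)
   = [0.209483 + 0.377847] / 0.685515 = 0.856771
d₂ = d₁ − σ√T = 0.856771 − 0.685515 = 0.171256
N(d₁) = 0.804214,  N(d₂) = 0.567989,  e^(−rT) = 0.866857
E₀ = V₀·N(d₁) − D·e^(−rT)·N(d₂)
   = 471.7717·0.804214 − 382.6085·0.866857·0.567989 = 191.022536

E0=191.0225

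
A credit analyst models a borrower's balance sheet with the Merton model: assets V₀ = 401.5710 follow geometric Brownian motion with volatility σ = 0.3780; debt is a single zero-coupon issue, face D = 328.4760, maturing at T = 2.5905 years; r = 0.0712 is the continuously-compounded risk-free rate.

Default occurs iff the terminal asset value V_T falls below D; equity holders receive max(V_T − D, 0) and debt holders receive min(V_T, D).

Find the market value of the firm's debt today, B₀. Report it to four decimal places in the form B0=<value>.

d₁ = [ln(V₀/D) + (r + σ²/2)T] / (σ√T)
   = [ln(401.5710/328.4760) + (0.0712 + 0.5·0.3780²)·2.5905] / (0.3780·√2.5905)
   = [0.200921 + 0.369514] / 0.608392 = 0.937610
d₂ = d₁ − σ√T = 0.937610 − 0.608392 = 0.329218
N(d₁) = 0.825778,  N(d₂) = 0.629005,  e^(−rT) = 0.831567
E₀ = V₀·N(d₁) − D·e^(−rT)·N(d₂)
   = 401.5710·0.825778 − 328.4760·0.831567·0.629005 = 159.795905
B₀ = V₀ − E₀ = 401.5710 − 159.795905 = 241.775095

B0=241.7751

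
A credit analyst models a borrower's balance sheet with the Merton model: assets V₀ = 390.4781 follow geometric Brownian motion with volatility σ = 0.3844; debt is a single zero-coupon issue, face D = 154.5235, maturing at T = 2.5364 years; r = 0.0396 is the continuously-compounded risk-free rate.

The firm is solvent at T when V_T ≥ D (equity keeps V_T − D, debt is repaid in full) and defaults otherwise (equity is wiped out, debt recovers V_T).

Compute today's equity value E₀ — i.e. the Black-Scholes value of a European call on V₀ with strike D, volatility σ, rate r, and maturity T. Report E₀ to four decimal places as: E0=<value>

E0=253.3831

d₁ = [ln(V₀/D) + (r + σ²/2)T] / (σ√T)
   = [ln(390.4781/154.5235) + (0.0396 + 0.5·0.3844²)·2.5364] / (0.3844·√2.5364)
   = [0.927026 + 0.287835] / 0.612198 = 1.984423
d₂ = d₁ − σ√T = 1.984423 − 0.612198 = 1.372224
N(d₁) = 0.976396,  N(d₂) = 0.915003,  e^(−rT) = 0.904438
E₀ = V₀·N(d₁) − D·e^(−rT)·N(d₂)
   = 390.4781·0.976396 − 154.5235·0.904438·0.915003 = 253.383070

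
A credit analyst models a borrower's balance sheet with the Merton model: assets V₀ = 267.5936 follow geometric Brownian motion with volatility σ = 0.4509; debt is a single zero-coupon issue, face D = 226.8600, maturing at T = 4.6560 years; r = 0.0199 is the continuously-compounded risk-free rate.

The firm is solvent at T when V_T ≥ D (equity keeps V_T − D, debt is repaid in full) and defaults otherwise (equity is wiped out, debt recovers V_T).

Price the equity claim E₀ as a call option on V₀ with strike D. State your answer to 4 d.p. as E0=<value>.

E0=121.7976

d₁ = [ln(V₀/D) + (r + σ²/2)T] / (σ√T)
   = [ln(267.5936/226.8600) + (0.0199 + 0.5·0.4509²)·4.6560] / (0.4509·√4.6560)
   = [0.165136 + 0.565962] / 0.972941 = 0.751431
d₂ = d₁ − σ√T = 0.751431 − 0.972941 = -0.221511
N(d₁) = 0.773803,  N(d₂) = 0.412347,  e^(−rT) = 0.911508
E₀ = V₀·N(d₁) − D·e^(−rT)·N(d₂)
   = 267.5936·0.773803 − 226.8600·0.911508·0.412347 = 121.797626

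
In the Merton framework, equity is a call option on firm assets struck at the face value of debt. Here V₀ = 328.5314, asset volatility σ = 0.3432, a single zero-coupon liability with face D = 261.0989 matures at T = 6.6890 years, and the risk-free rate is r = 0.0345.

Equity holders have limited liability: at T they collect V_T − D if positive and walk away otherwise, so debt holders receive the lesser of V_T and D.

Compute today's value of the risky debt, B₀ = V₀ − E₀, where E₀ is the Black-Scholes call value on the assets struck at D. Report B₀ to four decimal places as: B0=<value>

d₁ = [ln(V₀/D) + (r + σ²/2)T] / (σ√T)
   = [ln(328.5314/261.0989) + (0.0345 + 0.5·0.3432²)·6.6890] / (0.3432·√6.6890)
   = [0.229733 + 0.624707] / 0.887622 = 0.962617
d₂ = d₁ − σ√T = 0.962617 − 0.887622 = 0.074995
N(d₁) = 0.832130,  N(d₂) = 0.529891,  e^(−rT) = 0.793922
E₀ = V₀·N(d₁) − D·e^(−rT)·N(d₂)
   = 328.5314·0.832130 − 261.0989·0.793922·0.529891 = 163.538712
B₀ = V₀ − E₀ = 328.5314 − 163.538712 = 164.992688

B0=164.9927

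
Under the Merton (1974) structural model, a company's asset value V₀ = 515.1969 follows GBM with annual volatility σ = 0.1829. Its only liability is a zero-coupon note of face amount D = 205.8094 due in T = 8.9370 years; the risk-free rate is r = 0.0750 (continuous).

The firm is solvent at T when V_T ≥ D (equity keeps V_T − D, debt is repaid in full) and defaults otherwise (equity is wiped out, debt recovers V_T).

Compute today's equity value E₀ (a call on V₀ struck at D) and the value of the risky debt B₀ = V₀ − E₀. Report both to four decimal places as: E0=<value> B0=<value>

E0=409.9773 B0=105.2196

d₁ = [ln(V₀/D) + (r + σ²/2)T] / (σ√T)
   = [ln(515.1969/205.8094) + (0.0750 + 0.5·0.1829²)·8.9370] / (0.1829·√8.9370)
   = [0.917599 + 0.819757] / 0.546776 = 3.177453
d₂ = d₁ − σ√T = 3.177453 − 0.546776 = 2.630677
N(d₁) = 0.999257,  N(d₂) = 0.995739,  e^(−rT) = 0.511568
E₀ = V₀·N(d₁) − D·e^(−rT)·N(d₂)
   = 515.1969·0.999257 − 205.8094·0.511568·0.995739 = 409.977291
B₀ = V₀ − E₀ = 515.1969 − 409.977291 = 105.219609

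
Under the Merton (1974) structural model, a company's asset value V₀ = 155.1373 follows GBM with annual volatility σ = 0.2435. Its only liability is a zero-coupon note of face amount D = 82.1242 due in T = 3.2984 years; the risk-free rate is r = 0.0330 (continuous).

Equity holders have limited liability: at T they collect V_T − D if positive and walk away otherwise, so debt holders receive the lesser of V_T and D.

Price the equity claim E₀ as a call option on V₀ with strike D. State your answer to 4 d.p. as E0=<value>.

d₁ = [ln(V₀/D) + (r + σ²/2)T] / (σ√T)
   = [ln(155.1373/82.1242) + (0.0330 + 0.5·0.2435²)·3.2984] / (0.2435·√3.2984)
   = [0.636078 + 0.206632] / 0.442232 = 1.905581
d₂ = d₁ − σ√T = 1.905581 − 0.442232 = 1.463348
N(d₁) = 0.971648,  N(d₂) = 0.928314,  e^(−rT) = 0.896867
E₀ = V₀·N(d₁) − D·e^(−rT)·N(d₂)
   = 155.1373·0.971648 − 82.1242·0.896867·0.928314 = 82.364279

E0=82.3643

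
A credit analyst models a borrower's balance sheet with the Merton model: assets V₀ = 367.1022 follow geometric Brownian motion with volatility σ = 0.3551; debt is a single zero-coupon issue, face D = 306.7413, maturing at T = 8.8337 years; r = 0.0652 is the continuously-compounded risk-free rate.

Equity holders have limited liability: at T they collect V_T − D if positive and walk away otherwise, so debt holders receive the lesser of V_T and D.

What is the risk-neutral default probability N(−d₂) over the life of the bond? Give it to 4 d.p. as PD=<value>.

d₁ = [ln(V₀/D) + (r + σ²/2)T] / (σ√T)
   = [ln(367.1022/306.7413) + (0.0652 + 0.5·0.3551²)·8.8337] / (0.3551·√8.8337)
   = [0.179636 + 1.132904] / 1.055412 = 1.243628
d₂ = d₁ − σ√T = 1.243628 − 1.055412 = 0.188216
risk-neutral PD = N(−d₂) = N(-0.188216) = 0.425354

PD=0.4254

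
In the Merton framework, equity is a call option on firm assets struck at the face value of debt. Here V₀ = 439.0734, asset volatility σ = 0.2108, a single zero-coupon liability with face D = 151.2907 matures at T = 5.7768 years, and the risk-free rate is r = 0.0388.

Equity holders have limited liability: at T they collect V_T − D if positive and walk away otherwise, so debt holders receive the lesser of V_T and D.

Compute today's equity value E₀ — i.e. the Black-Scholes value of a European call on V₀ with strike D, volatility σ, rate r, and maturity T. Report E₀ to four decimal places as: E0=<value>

E0=318.3591

d₁ = [ln(V₀/D) + (r + σ²/2)T] / (σ√T)
   = [ln(439.0734/151.2907) + (0.0388 + 0.5·0.2108²)·5.7768] / (0.2108·√5.7768)
   = [1.065463 + 0.352491] / 0.506657 = 2.798646
d₂ = d₁ − σ√T = 2.798646 − 0.506657 = 2.291988
N(d₁) = 0.997434,  N(d₂) = 0.989047,  e^(−rT) = 0.799203
E₀ = V₀·N(d₁) − D·e^(−rT)·N(d₂)
   = 439.0734·0.997434 − 151.2907·0.799203·0.989047 = 318.359126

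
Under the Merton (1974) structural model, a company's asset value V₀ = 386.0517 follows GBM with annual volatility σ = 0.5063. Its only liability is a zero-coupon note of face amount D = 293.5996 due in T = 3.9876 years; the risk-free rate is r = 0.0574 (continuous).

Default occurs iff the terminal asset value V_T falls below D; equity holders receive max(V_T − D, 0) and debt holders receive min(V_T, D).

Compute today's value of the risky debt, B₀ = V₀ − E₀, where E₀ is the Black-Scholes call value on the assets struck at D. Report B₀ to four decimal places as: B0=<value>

B0=176.9884

d₁ = [ln(V₀/D) + (r + σ²/2)T] / (σ√T)
   = [ln(386.0517/293.5996) + (0.0574 + 0.5·0.5063²)·3.9876] / (0.5063·√3.9876)
   = [0.273754 + 0.739978] / 1.011029 = 1.002674
d₂ = d₁ − σ√T = 1.002674 − 1.011029 = -0.008355
N(d₁) = 0.841991,  N(d₂) = 0.496667,  e^(−rT) = 0.795417
E₀ = V₀·N(d₁) − D·e^(−rT)·N(d₂)
   = 386.0517·0.841991 − 293.5996·0.795417·0.496667 = 209.063326
B₀ = V₀ − E₀ = 386.0517 − 209.063326 = 176.988374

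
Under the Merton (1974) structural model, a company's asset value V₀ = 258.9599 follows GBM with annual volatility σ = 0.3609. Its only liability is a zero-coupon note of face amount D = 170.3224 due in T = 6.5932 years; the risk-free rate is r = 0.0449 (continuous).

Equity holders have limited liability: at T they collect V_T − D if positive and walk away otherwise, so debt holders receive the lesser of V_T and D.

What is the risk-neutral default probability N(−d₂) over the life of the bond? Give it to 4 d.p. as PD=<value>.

PD=0.3790

d₁ = [ln(V₀/D) + (r + σ²/2)T] / (σ√T)
   = [ln(258.9599/170.3224) + (0.0449 + 0.5·0.3609²)·6.5932] / (0.3609·√6.5932)
   = [0.418980 + 0.725413] / 0.926691 = 1.234924
d₂ = d₁ − σ√T = 1.234924 − 0.926691 = 0.308233
risk-neutral PD = N(−d₂) = N(-0.308233) = 0.378953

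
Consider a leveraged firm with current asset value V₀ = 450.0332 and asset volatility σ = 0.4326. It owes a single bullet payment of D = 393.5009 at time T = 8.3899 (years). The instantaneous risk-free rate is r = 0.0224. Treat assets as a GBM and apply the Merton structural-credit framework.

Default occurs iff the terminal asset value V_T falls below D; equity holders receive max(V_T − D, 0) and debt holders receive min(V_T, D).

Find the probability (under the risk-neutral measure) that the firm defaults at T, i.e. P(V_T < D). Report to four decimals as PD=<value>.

d₁ = [ln(V₀/D) + (r + σ²/2)T] / (σ√T)
   = [ln(450.0332/393.5009) + (0.0224 + 0.5·0.4326²)·8.3899] / (0.4326·√8.3899)
   = [0.134238 + 0.972988] / 1.253040 = 0.883632
d₂ = d₁ − σ√T = 0.883632 − 1.253040 = -0.369408
risk-neutral PD = N(−d₂) = N(0.369408) = 0.644088

PD=0.6441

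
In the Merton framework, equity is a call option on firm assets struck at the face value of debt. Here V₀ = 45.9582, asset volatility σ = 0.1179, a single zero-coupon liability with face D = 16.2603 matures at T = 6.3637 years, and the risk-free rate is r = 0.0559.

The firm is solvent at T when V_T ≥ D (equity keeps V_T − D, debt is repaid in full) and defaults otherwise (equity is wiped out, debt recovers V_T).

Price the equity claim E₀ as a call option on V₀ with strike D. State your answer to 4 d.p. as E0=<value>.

E0=34.5652

d₁ = [ln(V₀/D) + (r + σ²/2)T] / (σ√T)
   = [ln(45.9582/16.2603) + (0.0559 + 0.5·0.1179²)·6.3637] / (0.1179·√6.3637)
   = [1.039006 + 0.399960] / 0.297419 = 4.838177
d₂ = d₁ − σ√T = 4.838177 − 0.297419 = 4.540758
N(d₁) = 0.999999,  N(d₂) = 0.999997,  e^(−rT) = 0.700661
E₀ = V₀·N(d₁) − D·e^(−rT)·N(d₂)
   = 45.9582·0.999999 − 16.2603·0.700661·0.999997 = 34.565241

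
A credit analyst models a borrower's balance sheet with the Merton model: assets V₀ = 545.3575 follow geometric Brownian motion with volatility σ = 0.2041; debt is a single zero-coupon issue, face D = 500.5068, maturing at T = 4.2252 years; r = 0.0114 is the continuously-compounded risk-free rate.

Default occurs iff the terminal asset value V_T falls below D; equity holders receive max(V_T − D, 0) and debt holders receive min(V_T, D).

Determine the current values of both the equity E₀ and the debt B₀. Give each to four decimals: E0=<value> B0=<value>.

E0=123.3481 B0=422.0094

d₁ = [ln(V₀/D) + (r + σ²/2)T] / (σ√T)
   = [ln(545.3575/500.5068) + (0.0114 + 0.5·0.2041²)·4.2252] / (0.2041·√4.2252)
   = [0.085820 + 0.136171] / 0.419533 = 0.529140
d₂ = d₁ − σ√T = 0.529140 − 0.419533 = 0.109606
N(d₁) = 0.701646,  N(d₂) = 0.543639,  e^(−rT) = 0.952974
E₀ = V₀·N(d₁) − D·e^(−rT)·N(d₂)
   = 545.3575·0.701646 − 500.5068·0.952974·0.543639 = 123.348112
B₀ = V₀ − E₀ = 545.3575 − 123.348112 = 422.009388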